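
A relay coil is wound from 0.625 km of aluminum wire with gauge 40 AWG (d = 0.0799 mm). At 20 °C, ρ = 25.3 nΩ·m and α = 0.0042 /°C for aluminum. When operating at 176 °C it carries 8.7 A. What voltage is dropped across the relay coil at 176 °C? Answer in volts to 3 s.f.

45400 V

ρ = 25.3 nΩ·m = 2.53×10^-8 Ω·m
A = π(0.0799/2 mm)² = π(3.9950e-05 m)² = 5.014e-09 m²
R₍20₎ = ρL/A = (2.53×10^-8)(625)/(5.014e-09) = 3154 Ω
R₍176₎ = R₍20₎(1 + αΔT) = 3154 × (1 + 0.0042×156) = 5220 Ω
V = IR = 8.7 × 5220 = 45400 V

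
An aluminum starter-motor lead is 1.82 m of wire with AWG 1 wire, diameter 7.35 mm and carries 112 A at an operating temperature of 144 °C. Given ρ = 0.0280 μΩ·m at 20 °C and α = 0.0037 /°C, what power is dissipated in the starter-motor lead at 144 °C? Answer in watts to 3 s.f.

22.0 W

ρ = 0.0280 μΩ·m = 2.80×10^-8 Ω·m
A = π(7.35/2 mm)² = π(3.6750e-03 m)² = 4.243e-05 m²
R₍20₎ = ρL/A = (2.80×10^-8)(1.82)/(4.243e-05) = 0.001201 Ω
R₍144₎ = R₍20₎(1 + αΔT) = 0.001201 × (1 + 0.0037×124) = 0.001752 Ω
P = I²R = (112)² × 0.001752 = 22.0 W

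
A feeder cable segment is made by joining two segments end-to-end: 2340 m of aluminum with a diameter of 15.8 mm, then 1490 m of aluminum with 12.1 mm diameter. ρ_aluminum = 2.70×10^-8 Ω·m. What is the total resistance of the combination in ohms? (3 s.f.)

Segment 1: A = π(d/2)² = π(7.9000e-03 m)² = 1.961e-04 m²
R₁ = ρL/A = (2.70×10^-8)(2340)/(1.961e-04) = 0.3222 Ω
Segment 2: A = π(d/2)² = π(6.0500e-03 m)² = 1.150e-04 m²
R₂ = (2.70×10^-8)(1490)/(1.150e-04) = 0.3499 Ω
R = R₁ + R₂ = 0.672 Ω

0.672 Ω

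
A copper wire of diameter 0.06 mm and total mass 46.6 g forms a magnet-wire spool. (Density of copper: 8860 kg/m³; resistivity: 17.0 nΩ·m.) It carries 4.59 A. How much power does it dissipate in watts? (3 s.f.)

2.36×10^5 W

ρ = 17.0 nΩ·m = 1.70×10^-8 Ω·m
A = π(d/2)² = π(3.0000e-05 m)² = 2.8274e-09 m²
L = m/(density·A) = 0.0466/(8860×2.8274e-09) = 1860 m
R = ρL/A = (1.70×10^-8)(1860)/(2.8274e-09) = 11180 Ω
P = I²R = (4.59)² × 11180 = 2.36×10^5 W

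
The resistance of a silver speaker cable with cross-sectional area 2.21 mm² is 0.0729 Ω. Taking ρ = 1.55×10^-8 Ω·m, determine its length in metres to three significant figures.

10.4 m

A = 2.21 mm² = 2.210e-06 m²
L = RA/ρ = (0.0729)(2.210e-06)/(1.55×10^-8) = 10.4 m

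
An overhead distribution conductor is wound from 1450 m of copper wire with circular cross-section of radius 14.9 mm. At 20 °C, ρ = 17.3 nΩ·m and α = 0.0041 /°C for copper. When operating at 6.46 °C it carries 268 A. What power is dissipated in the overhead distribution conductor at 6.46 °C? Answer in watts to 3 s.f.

2440 W

ρ = 17.3 nΩ·m = 1.73×10^-8 Ω·m
A = πr² = π(1.4900e-02 m)² = 6.975e-04 m²
R₍20₎ = ρL/A = (1.73×10^-8)(1450)/(6.975e-04) = 0.03597 Ω
R₍6.46₎ = R₍20₎(1 + αΔT) = 0.03597 × (1 + 0.0041×-13.5) = 0.03397 Ω
P = I²R = (268)² × 0.03397 = 2440 W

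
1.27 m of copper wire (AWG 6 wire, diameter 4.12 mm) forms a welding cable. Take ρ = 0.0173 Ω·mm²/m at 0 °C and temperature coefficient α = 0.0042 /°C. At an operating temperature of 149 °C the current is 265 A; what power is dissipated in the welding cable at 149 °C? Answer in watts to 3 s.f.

188 W

ρ = 0.0173 Ω·mm²/m = 1.73×10^-8 Ω·m
A = π(4.12/2 mm)² = π(2.0600e-03 m)² = 1.333e-05 m²
R₍0₎ = ρL/A = (1.73×10^-8)(1.27)/(1.333e-05) = 0.001648 Ω
R₍149₎ = R₍0₎(1 + αΔT) = 0.001648 × (1 + 0.0042×149) = 0.002679 Ω
P = I²R = (265)² × 0.002679 = 188 W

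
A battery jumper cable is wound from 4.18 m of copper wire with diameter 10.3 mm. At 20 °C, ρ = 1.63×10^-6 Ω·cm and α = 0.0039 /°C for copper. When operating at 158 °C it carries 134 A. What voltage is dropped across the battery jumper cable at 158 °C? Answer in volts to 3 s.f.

0.169 V

ρ = 1.63×10^-6 Ω·cm = 1.63×10^-8 Ω·m
A = π(d/2)² = π(5.1500e-03 m)² = 8.332e-05 m²
R₍20₎ = ρL/A = (1.63×10^-8)(4.18)/(8.332e-05) = 8.177×10^-4 Ω
R₍158₎ = R₍20₎(1 + αΔT) = 8.177×10^-4 × (1 + 0.0039×138) = 0.001258 Ω
V = IR = 134 × 0.001258 = 0.169 V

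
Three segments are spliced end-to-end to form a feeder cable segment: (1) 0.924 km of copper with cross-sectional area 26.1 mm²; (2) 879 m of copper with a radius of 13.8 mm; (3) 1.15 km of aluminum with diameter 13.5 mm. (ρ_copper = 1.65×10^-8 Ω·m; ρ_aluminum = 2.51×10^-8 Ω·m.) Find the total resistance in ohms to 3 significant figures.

Seg 1: A = 26.1 mm² = 2.610e-05 m²
R_1 = (1.65×10^-8)(924)/(2.610e-05) = 0.5841 Ω
Seg 2: A = πr² = π(1.3800e-02 m)² = 5.983e-04 m²
R_2 = (1.65×10^-8)(879)/(5.983e-04) = 0.02424 Ω
Seg 3: A = π(d/2)² = π(6.7500e-03 m)² = 1.431e-04 m²
R_3 = (2.51×10^-8)(1150)/(1.431e-04) = 0.2017 Ω
R_total = R_1 + R_2 + R_3 = 0.810 Ω

0.810 Ω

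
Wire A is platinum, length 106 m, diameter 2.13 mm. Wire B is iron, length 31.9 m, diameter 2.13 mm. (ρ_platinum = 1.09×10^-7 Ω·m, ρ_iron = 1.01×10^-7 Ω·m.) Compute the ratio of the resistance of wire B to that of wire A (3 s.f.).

R ∝ ρL/d², so R_B/R_A = (ρ_B/ρ_A) × (L_B/L_A)
= (1.01×10^-7/1.09×10^-7) × (31.9/106) = 0.279

0.279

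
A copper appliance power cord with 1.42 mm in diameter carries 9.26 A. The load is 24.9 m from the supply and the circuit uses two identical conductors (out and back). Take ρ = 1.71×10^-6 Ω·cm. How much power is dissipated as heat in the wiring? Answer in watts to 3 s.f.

ρ = 1.71×10^-6 Ω·cm = 1.71×10^-8 Ω·m
A = π(d/2)² = π(7.1000e-04 m)² = 1.584e-06 m²
Total conductor length (both ways) L = 2 × 24.9 = 49.8 m
R = ρL/A = (1.71×10^-8)(49.8)/(1.584e-06) = 0.5377 Ω
P = I²R = (9.26)² × 0.5377 = 46.1 W

46.1 W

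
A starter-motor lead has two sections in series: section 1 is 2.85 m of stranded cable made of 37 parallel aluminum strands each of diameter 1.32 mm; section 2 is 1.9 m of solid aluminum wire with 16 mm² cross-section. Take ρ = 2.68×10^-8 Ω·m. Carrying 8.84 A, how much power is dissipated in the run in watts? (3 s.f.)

Section 1: A_strand = π(6.6000e-04)² = 1.368e-06 m²; R₁ = ρL/(N·A_s) = (2.68×10^-8)(2.85)/(37×1.368e-06) = 0.001508 Ω
Section 2: A = 16 mm² = 1.600e-05 m²
R₂ = (2.68×10^-8)(1.9)/(1.600e-05) = 0.003182 Ω
R = R₁ + R₂ = 0.004691 Ω
P = I²R = (8.84)² × 0.004691 = 0.367 W

0.367 W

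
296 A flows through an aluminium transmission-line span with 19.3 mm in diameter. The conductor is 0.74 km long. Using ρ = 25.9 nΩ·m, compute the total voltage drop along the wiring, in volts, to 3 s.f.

ρ = 25.9 nΩ·m = 2.59×10^-8 Ω·m
A = π(d/2)² = π(9.6500e-03 m)² = 2.926e-04 m²
R = ρL/A = (2.59×10^-8)(740)/(2.926e-04) = 0.06551 Ω
V = IR = 296 × 0.06551 = 19.4 V

19.4 V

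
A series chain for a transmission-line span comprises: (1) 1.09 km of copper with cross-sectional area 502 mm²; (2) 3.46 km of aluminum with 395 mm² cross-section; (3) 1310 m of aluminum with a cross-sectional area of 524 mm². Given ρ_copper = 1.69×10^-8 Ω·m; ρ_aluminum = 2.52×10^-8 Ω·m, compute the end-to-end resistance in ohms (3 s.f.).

0.320 Ω

Seg 1: A = 502 mm² = 5.020e-04 m²
R_1 = (1.69×10^-8)(1090)/(5.020e-04) = 0.0367 Ω
Seg 2: A = 395 mm² = 3.950e-04 m²
R_2 = (2.52×10^-8)(3460)/(3.950e-04) = 0.2207 Ω
Seg 3: A = 524 mm² = 5.240e-04 m²
R_3 = (2.52×10^-8)(1310)/(5.240e-04) = 0.063 Ω
R_total = R_1 + R_2 + R_3 = 0.320 Ω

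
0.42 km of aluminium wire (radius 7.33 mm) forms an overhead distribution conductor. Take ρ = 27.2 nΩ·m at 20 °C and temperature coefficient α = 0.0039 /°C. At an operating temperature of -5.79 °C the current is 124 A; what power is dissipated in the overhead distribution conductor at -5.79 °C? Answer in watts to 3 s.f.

ρ = 27.2 nΩ·m = 2.72×10^-8 Ω·m
A = πr² = π(7.3300e-03 m)² = 1.688e-04 m²
R₍20₎ = ρL/A = (2.72×10^-8)(420)/(1.688e-04) = 0.06768 Ω
R₍-5.79₎ = R₍20₎(1 + αΔT) = 0.06768 × (1 + 0.0039×-25.8) = 0.06087 Ω
P = I²R = (124)² × 0.06087 = 936 W

936 W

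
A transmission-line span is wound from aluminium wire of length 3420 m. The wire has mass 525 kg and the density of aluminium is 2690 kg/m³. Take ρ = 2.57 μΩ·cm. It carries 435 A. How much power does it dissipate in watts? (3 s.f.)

2.91×10^5 W

ρ = 2.57 μΩ·cm = 2.57×10^-8 Ω·m
A = m/(density·L) = 525/(2690×3420) = 5.7066e-05 m²
R = ρL/A = (2.57×10^-8)(3420)/(5.7066e-05) = 1.54 Ω
P = I²R = (435)² × 1.54 = 2.91×10^5 W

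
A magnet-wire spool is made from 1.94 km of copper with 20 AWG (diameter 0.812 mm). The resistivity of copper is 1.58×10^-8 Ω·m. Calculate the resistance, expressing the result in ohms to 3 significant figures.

A = π(0.812/2 mm)² = π(4.0600e-04 m)² = 5.178e-07 m²
R = ρL/A = (1.58×10^-8)(1940 m)/(5.178e-07 m²) = 59.2 Ω

59.2 Ω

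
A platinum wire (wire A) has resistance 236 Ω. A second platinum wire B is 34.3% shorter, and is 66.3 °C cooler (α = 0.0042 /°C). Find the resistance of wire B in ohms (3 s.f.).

R ∝ ρL/d² with ρ ∝ (1+αΔT), so R_B/R_A = (1 − 34.3/100) × (1 − 0.0042×66.3)
= 0.657 × 0.7215 = 0.4741
R_B = 0.4741 × 236 = 112 Ω

112 Ω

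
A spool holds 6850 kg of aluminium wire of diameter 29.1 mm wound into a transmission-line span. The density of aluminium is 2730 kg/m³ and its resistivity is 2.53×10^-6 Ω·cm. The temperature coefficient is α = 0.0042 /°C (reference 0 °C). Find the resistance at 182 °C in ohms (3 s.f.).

ρ = 2.53×10^-6 Ω·cm = 2.53×10^-8 Ω·m
A = π(d/2)² = π(1.4550e-02 m)² = 6.6508e-04 m²
L = m/(density·A) = 6850/(2730×6.6508e-04) = 3773 m
R = ρL/A = (2.53×10^-8)(3773)/(6.6508e-04) = 0.1435 Ω
R(182 °C) = 0.1435 × (1 + 0.0042×182) = 0.253 Ω

0.253 Ω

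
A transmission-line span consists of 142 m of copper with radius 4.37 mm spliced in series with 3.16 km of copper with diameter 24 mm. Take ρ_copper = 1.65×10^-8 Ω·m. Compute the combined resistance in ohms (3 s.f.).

Segment 1: A = πr² = π(4.3700e-03 m)² = 5.999e-05 m²
R₁ = ρL/A = (1.65×10^-8)(142)/(5.999e-05) = 0.03905 Ω
Segment 2: A = π(d/2)² = π(1.2000e-02 m)² = 4.524e-04 m²
R₂ = (1.65×10^-8)(3160)/(4.524e-04) = 0.1153 Ω
R = R₁ + R₂ = 0.154 Ω

0.154 Ω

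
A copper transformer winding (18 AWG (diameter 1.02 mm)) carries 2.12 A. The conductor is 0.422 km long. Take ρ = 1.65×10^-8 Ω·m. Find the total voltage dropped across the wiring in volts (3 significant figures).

A = π(1.02/2 mm)² = π(5.1000e-04 m)² = 8.171e-07 m²
R = ρL/A = (1.65×10^-8)(422)/(8.171e-07) = 8.521 Ω
V = IR = 2.12 × 8.521 = 18.1 V

18.1 V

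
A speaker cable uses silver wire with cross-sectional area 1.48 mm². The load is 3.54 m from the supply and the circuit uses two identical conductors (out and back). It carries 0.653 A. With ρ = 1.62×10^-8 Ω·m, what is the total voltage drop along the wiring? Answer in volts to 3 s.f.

A = 1.48 mm² = 1.480e-06 m²
Total conductor length (both ways) L = 2 × 3.54 = 7.08 m
R = ρL/A = (1.62×10^-8)(7.08)/(1.480e-06) = 0.0775 Ω
V = IR = 0.653 × 0.0775 = 0.0506 V

0.0506 V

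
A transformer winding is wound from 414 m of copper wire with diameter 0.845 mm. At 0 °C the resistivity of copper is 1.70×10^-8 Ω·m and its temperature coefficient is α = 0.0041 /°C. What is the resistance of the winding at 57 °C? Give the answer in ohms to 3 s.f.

15.5 Ω

A = π(d/2)² = π(4.2250e-04 m)² = 5.608e-07 m²
R₍0°C₎ = ρL/A = (1.70×10^-8)(414)/(5.608e-07) = 12.55 Ω
R = R₀(1 + αΔT) = 12.55(1 + 0.0041×57) = 15.5 Ω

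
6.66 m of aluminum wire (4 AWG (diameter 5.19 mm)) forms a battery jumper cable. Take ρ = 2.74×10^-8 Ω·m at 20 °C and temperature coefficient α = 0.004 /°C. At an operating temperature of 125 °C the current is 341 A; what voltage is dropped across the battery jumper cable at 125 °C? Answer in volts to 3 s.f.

4.18 V

A = π(5.19/2 mm)² = π(2.5950e-03 m)² = 2.116e-05 m²
R₍20₎ = ρL/A = (2.74×10^-8)(6.66)/(2.116e-05) = 0.008626 Ω
R₍125₎ = R₍20₎(1 + αΔT) = 0.008626 × (1 + 0.004×105) = 0.01225 Ω
V = IR = 341 × 0.01225 = 4.18 V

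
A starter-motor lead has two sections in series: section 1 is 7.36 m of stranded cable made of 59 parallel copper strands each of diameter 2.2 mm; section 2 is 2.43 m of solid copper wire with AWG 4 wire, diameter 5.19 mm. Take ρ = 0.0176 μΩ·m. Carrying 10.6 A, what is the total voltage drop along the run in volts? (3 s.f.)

ρ = 0.0176 μΩ·m = 1.76×10^-8 Ω·m
Section 1: A_strand = π(1.1000e-03)² = 3.801e-06 m²; R₁ = ρL/(N·A_s) = (1.76×10^-8)(7.36)/(59×3.801e-06) = 5.776×10^-4 Ω
Section 2: A = π(5.19/2 mm)² = π(2.5950e-03 m)² = 2.116e-05 m²
R₂ = (1.76×10^-8)(2.43)/(2.116e-05) = 0.002022 Ω
R = R₁ + R₂ = 0.002599 Ω
V = IR = 10.6 × 0.002599 = 0.0276 V

0.0276 V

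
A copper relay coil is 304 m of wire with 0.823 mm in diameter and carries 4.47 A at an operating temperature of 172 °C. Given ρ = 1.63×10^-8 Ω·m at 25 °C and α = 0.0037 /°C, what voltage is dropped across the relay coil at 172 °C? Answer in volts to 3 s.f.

A = π(d/2)² = π(4.1150e-04 m)² = 5.320e-07 m²
R₍25₎ = ρL/A = (1.63×10^-8)(304)/(5.320e-07) = 9.315 Ω
R₍172₎ = R₍25₎(1 + αΔT) = 9.315 × (1 + 0.0037×147) = 14.38 Ω
V = IR = 4.47 × 14.38 = 64.3 V

64.3 V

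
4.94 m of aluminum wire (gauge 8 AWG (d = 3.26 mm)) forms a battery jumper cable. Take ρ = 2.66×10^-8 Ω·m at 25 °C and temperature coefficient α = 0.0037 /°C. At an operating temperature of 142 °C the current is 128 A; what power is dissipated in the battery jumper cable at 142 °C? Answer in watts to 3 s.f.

A = π(3.26/2 mm)² = π(1.6300e-03 m)² = 8.347e-06 m²
R₍25₎ = ρL/A = (2.66×10^-8)(4.94)/(8.347e-06) = 0.01574 Ω
R₍142₎ = R₍25₎(1 + αΔT) = 0.01574 × (1 + 0.0037×117) = 0.02256 Ω
P = I²R = (128)² × 0.02256 = 370 W

370 W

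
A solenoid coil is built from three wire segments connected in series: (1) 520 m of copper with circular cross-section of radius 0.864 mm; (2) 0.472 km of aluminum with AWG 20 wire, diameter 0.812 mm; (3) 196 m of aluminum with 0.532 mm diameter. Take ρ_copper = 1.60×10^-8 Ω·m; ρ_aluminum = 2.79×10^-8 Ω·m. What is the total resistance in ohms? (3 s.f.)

53.6 Ω

Seg 1: A = πr² = π(8.6400e-04 m)² = 2.345e-06 m²
R_1 = (1.60×10^-8)(520)/(2.345e-06) = 3.548 Ω
Seg 2: A = π(0.812/2 mm)² = π(4.0600e-04 m)² = 5.178e-07 m²
R_2 = (2.79×10^-8)(472)/(5.178e-07) = 25.43 Ω
Seg 3: A = π(d/2)² = π(2.6600e-04 m)² = 2.223e-07 m²
R_3 = (2.79×10^-8)(196)/(2.223e-07) = 24.6 Ω
R_total = R_1 + R_2 + R_3 = 53.6 Ω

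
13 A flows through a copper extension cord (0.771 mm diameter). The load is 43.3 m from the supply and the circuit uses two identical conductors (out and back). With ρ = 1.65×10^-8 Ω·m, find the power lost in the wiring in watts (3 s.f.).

A = π(d/2)² = π(3.8550e-04 m)² = 4.669e-07 m²
Total conductor length (both ways) L = 2 × 43.3 = 86.6 m
R = ρL/A = (1.65×10^-8)(86.6)/(4.669e-07) = 3.061 Ω
P = I²R = (13)² × 3.061 = 517 W

517 W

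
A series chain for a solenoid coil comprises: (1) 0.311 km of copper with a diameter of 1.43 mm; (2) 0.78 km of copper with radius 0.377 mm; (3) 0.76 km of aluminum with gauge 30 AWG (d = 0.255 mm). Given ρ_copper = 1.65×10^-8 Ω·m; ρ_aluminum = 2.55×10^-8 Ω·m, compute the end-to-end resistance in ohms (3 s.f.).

411 Ω

Seg 1: A = π(d/2)² = π(7.1500e-04 m)² = 1.606e-06 m²
R_1 = (1.65×10^-8)(311)/(1.606e-06) = 3.195 Ω
Seg 2: A = πr² = π(3.7700e-04 m)² = 4.465e-07 m²
R_2 = (1.65×10^-8)(780)/(4.465e-07) = 28.82 Ω
Seg 3: A = π(0.255/2 mm)² = π(1.2750e-04 m)² = 5.107e-08 m²
R_3 = (2.55×10^-8)(760)/(5.107e-08) = 379.5 Ω
R_total = R_1 + R_2 + R_3 = 411 Ω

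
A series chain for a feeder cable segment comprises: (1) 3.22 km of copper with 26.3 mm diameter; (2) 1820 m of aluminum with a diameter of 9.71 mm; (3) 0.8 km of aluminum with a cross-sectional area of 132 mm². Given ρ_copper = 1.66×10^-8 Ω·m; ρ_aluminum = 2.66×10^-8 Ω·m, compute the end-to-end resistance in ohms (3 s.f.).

Seg 1: A = π(d/2)² = π(1.3150e-02 m)² = 5.433e-04 m²
R_1 = (1.66×10^-8)(3220)/(5.433e-04) = 0.09839 Ω
Seg 2: A = π(d/2)² = π(4.8550e-03 m)² = 7.405e-05 m²
R_2 = (2.66×10^-8)(1820)/(7.405e-05) = 0.6538 Ω
Seg 3: A = 132 mm² = 1.320e-04 m²
R_3 = (2.66×10^-8)(800)/(1.320e-04) = 0.1612 Ω
R_total = R_1 + R_2 + R_3 = 0.913 Ω

0.913 Ω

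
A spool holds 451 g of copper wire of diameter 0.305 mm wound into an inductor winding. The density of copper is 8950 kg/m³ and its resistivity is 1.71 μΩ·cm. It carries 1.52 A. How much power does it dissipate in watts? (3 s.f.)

373 W

ρ = 1.71 μΩ·cm = 1.71×10^-8 Ω·m
A = π(d/2)² = π(1.5250e-04 m)² = 7.3062e-08 m²
L = m/(density·A) = 0.451/(8950×7.3062e-08) = 689.7 m
R = ρL/A = (1.71×10^-8)(689.7)/(7.3062e-08) = 161.4 Ω
P = I²R = (1.52)² × 161.4 = 373 W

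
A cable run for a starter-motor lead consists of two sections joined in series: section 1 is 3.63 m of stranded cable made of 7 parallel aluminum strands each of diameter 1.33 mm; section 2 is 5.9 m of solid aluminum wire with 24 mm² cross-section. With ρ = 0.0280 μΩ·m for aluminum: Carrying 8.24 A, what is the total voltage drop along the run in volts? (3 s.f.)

0.143 V

ρ = 0.0280 μΩ·m = 2.80×10^-8 Ω·m
Section 1: A_strand = π(6.6500e-04)² = 1.389e-06 m²; R₁ = ρL/(N·A_s) = (2.80×10^-8)(3.63)/(7×1.389e-06) = 0.01045 Ω
Section 2: A = 24 mm² = 2.400e-05 m²
R₂ = (2.80×10^-8)(5.9)/(2.400e-05) = 0.006883 Ω
R = R₁ + R₂ = 0.01733 Ω
V = IR = 8.24 × 0.01733 = 0.143 V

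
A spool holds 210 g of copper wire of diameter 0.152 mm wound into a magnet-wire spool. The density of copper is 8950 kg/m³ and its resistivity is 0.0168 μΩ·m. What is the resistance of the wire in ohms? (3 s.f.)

1200 Ω

ρ = 0.0168 μΩ·m = 1.68×10^-8 Ω·m
A = π(d/2)² = π(7.6000e-05 m)² = 1.8146e-08 m²
L = m/(density·A) = 0.21/(8950×1.8146e-08) = 1293 m
R = ρL/A = (1.68×10^-8)(1293)/(1.8146e-08) = 1200 Ω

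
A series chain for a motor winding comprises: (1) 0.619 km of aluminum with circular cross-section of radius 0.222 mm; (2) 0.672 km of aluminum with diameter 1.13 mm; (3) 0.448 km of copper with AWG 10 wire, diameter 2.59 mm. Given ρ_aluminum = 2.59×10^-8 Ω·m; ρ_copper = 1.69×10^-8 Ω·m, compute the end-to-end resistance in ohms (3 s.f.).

Seg 1: A = πr² = π(2.2200e-04 m)² = 1.548e-07 m²
R_1 = (2.59×10^-8)(619)/(1.548e-07) = 103.5 Ω
Seg 2: A = π(d/2)² = π(5.6500e-04 m)² = 1.003e-06 m²
R_2 = (2.59×10^-8)(672)/(1.003e-06) = 17.35 Ω
Seg 3: A = π(2.59/2 mm)² = π(1.2950e-03 m)² = 5.269e-06 m²
R_3 = (1.69×10^-8)(448)/(5.269e-06) = 1.437 Ω
R_total = R_1 + R_2 + R_3 = 122 Ω

122 Ω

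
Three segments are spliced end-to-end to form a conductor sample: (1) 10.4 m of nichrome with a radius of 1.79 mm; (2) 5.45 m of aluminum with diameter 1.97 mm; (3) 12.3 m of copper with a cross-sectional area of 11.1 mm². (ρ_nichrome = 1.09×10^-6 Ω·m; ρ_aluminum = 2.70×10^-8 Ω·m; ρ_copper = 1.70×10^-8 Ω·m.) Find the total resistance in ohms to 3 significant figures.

Seg 1: A = πr² = π(1.7900e-03 m)² = 1.007e-05 m²
R_1 = (1.09×10^-6)(10.4)/(1.007e-05) = 1.126 Ω
Seg 2: A = π(d/2)² = π(9.8500e-04 m)² = 3.048e-06 m²
R_2 = (2.70×10^-8)(5.45)/(3.048e-06) = 0.04828 Ω
Seg 3: A = 11.1 mm² = 1.110e-05 m²
R_3 = (1.70×10^-8)(12.3)/(1.110e-05) = 0.01884 Ω
R_total = R_1 + R_2 + R_3 = 1.19 Ω

1.19 Ω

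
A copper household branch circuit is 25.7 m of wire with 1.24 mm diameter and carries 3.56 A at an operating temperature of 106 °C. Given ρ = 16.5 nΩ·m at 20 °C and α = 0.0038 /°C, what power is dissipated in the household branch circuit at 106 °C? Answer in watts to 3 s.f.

5.90 W

ρ = 16.5 nΩ·m = 1.65×10^-8 Ω·m
A = π(d/2)² = π(6.2000e-04 m)² = 1.208e-06 m²
R₍20₎ = ρL/A = (1.65×10^-8)(25.7)/(1.208e-06) = 0.3511 Ω
R₍106₎ = R₍20₎(1 + αΔT) = 0.3511 × (1 + 0.0038×86) = 0.4659 Ω
P = I²R = (3.56)² × 0.4659 = 5.90 W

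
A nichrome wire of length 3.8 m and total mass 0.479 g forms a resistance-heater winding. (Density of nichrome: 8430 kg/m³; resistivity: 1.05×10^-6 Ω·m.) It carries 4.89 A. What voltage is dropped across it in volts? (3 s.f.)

A = m/(density·L) = 4.790×10^-4/(8430×3.8) = 1.4953e-08 m²
R = ρL/A = (1.05×10^-6)(3.8)/(1.4953e-08) = 266.8 Ω
V = IR = 4.89 × 266.8 = 1300 V

1300 V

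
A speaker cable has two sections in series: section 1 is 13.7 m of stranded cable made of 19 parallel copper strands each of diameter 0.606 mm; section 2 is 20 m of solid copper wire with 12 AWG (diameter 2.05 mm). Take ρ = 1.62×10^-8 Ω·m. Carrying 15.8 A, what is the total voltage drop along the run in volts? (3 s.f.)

Section 1: A_strand = π(3.0300e-04)² = 2.884e-07 m²; R₁ = ρL/(N·A_s) = (1.62×10^-8)(13.7)/(19×2.884e-07) = 0.0405 Ω
Section 2: A = π(2.05/2 mm)² = π(1.0250e-03 m)² = 3.301e-06 m²
R₂ = (1.62×10^-8)(20)/(3.301e-06) = 0.09816 Ω
R = R₁ + R₂ = 0.1387 Ω
V = IR = 15.8 × 0.1387 = 2.19 V

2.19 V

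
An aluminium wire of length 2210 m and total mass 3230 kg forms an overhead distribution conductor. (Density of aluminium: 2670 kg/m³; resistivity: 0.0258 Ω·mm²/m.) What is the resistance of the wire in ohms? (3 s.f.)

ρ = 0.0258 Ω·mm²/m = 2.58×10^-8 Ω·m
A = m/(density·L) = 3230/(2670×2210) = 5.4739e-04 m²
R = ρL/A = (2.58×10^-8)(2210)/(5.4739e-04) = 0.104 Ω

0.104 Ω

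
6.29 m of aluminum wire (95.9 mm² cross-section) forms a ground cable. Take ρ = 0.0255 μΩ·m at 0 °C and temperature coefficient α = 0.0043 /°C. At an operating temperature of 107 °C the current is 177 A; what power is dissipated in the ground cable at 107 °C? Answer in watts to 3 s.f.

76.5 W

ρ = 0.0255 μΩ·m = 2.55×10^-8 Ω·m
A = 95.9 mm² = 9.590e-05 m²
R₍0₎ = ρL/A = (2.55×10^-8)(6.29)/(9.590e-05) = 0.001673 Ω
R₍107₎ = R₍0₎(1 + αΔT) = 0.001673 × (1 + 0.0043×107) = 0.002442 Ω
P = I²R = (177)² × 0.002442 = 76.5 W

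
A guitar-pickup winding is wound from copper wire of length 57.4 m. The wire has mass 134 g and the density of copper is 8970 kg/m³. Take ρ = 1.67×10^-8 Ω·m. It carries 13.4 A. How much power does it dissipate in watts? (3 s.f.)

A = m/(density·L) = 0.134/(8970×57.4) = 2.6026e-07 m²
R = ρL/A = (1.67×10^-8)(57.4)/(2.6026e-07) = 3.683 Ω
P = I²R = (13.4)² × 3.683 = 661 W

661 W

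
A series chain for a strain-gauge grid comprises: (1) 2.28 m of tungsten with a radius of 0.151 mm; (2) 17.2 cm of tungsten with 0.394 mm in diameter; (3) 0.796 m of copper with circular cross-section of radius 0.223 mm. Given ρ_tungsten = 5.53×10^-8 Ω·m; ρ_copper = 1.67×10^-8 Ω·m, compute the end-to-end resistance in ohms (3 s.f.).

1.92 Ω

Seg 1: A = πr² = π(1.5100e-04 m)² = 7.163e-08 m²
R_1 = (5.53×10^-8)(2.28)/(7.163e-08) = 1.76 Ω
Seg 2: A = π(d/2)² = π(1.9700e-04 m)² = 1.219e-07 m²
R_2 = (5.53×10^-8)(0.172)/(1.219e-07) = 0.07801 Ω
Seg 3: A = πr² = π(2.2300e-04 m)² = 1.562e-07 m²
R_3 = (1.67×10^-8)(0.796)/(1.562e-07) = 0.08509 Ω
R_total = R_1 + R_2 + R_3 = 1.92 Ω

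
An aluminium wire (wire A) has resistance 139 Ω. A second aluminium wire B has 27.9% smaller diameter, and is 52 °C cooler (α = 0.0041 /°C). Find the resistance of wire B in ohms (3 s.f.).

R ∝ ρL/d² with ρ ∝ (1+αΔT), so R_B/R_A = (1 − 27.9/100)⁻² × (1 − 0.0041×52)
= 1.924 × 0.7868 = 1.514
R_B = 1.514 × 139 = 210 Ω

210 Ω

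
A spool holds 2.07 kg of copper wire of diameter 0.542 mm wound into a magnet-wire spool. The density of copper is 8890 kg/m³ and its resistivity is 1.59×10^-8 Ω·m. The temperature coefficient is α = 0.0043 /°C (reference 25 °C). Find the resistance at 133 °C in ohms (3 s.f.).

102 Ω

A = π(d/2)² = π(2.7100e-04 m)² = 2.3072e-07 m²
L = m/(density·A) = 2.07/(8890×2.3072e-07) = 1009 m
R = ρL/A = (1.59×10^-8)(1009)/(2.3072e-07) = 69.55 Ω
R(133 °C) = 69.55 × (1 + 0.0043×108) = 102 Ω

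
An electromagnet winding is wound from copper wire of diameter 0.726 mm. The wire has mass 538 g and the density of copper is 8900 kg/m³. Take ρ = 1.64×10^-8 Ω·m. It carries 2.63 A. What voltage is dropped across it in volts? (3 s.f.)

15.2 V

A = π(d/2)² = π(3.6300e-04 m)² = 4.1396e-07 m²
L = m/(density·A) = 0.538/(8900×4.1396e-07) = 146 m
R = ρL/A = (1.64×10^-8)(146)/(4.1396e-07) = 5.785 Ω
V = IR = 2.63 × 5.785 = 15.2 V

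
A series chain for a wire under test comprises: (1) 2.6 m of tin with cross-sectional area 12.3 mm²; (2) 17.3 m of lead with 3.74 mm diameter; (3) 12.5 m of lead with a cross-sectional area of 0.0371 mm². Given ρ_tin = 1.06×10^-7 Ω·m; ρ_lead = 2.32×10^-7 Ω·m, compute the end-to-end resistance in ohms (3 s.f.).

78.6 Ω

Seg 1: A = 12.3 mm² = 1.230e-05 m²
R_1 = (1.06×10^-7)(2.6)/(1.230e-05) = 0.02241 Ω
Seg 2: A = π(d/2)² = π(1.8700e-03 m)² = 1.099e-05 m²
R_2 = (2.32×10^-7)(17.3)/(1.099e-05) = 0.3653 Ω
Seg 3: A = 0.0371 mm² = 3.710e-08 m²
R_3 = (2.32×10^-7)(12.5)/(3.710e-08) = 78.17 Ω
R_total = R_1 + R_2 + R_3 = 78.6 Ω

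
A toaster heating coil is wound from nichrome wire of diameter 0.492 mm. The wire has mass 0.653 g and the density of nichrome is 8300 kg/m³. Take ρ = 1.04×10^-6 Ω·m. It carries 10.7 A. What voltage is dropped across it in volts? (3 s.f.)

A = π(d/2)² = π(2.4600e-04 m)² = 1.9012e-07 m²
L = m/(density·A) = 6.530×10^-4/(8300×1.9012e-07) = 0.4138 m
R = ρL/A = (1.04×10^-6)(0.4138)/(1.9012e-07) = 2.264 Ω
V = IR = 10.7 × 2.264 = 24.2 V

24.2 V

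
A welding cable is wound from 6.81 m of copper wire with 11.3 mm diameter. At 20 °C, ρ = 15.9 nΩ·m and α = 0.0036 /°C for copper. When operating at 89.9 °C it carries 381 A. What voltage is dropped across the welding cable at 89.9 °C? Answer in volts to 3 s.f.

ρ = 15.9 nΩ·m = 1.59×10^-8 Ω·m
A = π(d/2)² = π(5.6500e-03 m)² = 1.003e-04 m²
R₍20₎ = ρL/A = (1.59×10^-8)(6.81)/(1.003e-04) = 0.00108 Ω
R₍89.9₎ = R₍20₎(1 + αΔT) = 0.00108 × (1 + 0.0036×69.9) = 0.001351 Ω
V = IR = 381 × 0.001351 = 0.515 V

0.515 V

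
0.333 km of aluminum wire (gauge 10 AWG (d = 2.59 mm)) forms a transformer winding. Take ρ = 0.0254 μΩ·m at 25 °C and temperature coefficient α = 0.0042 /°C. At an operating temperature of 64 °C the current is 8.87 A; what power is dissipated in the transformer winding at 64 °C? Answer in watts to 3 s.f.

ρ = 0.0254 μΩ·m = 2.54×10^-8 Ω·m
A = π(2.59/2 mm)² = π(1.2950e-03 m)² = 5.269e-06 m²
R₍25₎ = ρL/A = (2.54×10^-8)(333)/(5.269e-06) = 1.605 Ω
R₍64₎ = R₍25₎(1 + αΔT) = 1.605 × (1 + 0.0042×39) = 1.868 Ω
P = I²R = (8.87)² × 1.868 = 147 W

147 W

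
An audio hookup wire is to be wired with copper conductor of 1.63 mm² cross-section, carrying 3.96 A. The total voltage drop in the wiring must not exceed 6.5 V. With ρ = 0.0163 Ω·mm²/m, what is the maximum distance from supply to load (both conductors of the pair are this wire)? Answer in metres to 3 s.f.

82.1 m

ρ = 0.0163 Ω·mm²/m = 1.63×10^-8 Ω·m
A = 1.63 mm² = 1.630e-06 m²
L_max = V_max·A/(2·ρI) = (6.5)(1.630e-06)/(2×1.63×10^-8×3.96) = 82.1 m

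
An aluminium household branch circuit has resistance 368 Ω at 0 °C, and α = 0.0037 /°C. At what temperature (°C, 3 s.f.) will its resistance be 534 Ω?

122 °C

R = R₀(1 + α(T − T₀)) ⇒ T = T₀ + (R/R₀ − 1)/α
T = 0 + (534/368 − 1)/0.0037 = 0 + (0.4511)/0.0037 = 122 °C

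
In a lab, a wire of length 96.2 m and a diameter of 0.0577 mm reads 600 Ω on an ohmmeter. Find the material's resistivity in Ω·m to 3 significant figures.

A = π(d/2)² = π(2.8850e-05 m)² = 2.615e-09 m²
ρ = RA/L = (600)(2.615e-09)/(96.2) = 1.63×10^-8 Ω·m

1.63×10^-8 Ω·m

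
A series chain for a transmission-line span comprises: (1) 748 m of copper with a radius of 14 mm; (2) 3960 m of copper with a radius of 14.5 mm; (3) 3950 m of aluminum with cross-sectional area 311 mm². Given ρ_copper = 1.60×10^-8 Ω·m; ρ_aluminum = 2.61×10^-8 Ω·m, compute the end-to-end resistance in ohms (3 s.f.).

0.447 Ω

Seg 1: A = πr² = π(1.4000e-02 m)² = 6.158e-04 m²
R_1 = (1.60×10^-8)(748)/(6.158e-04) = 0.01944 Ω
Seg 2: A = πr² = π(1.4500e-02 m)² = 6.605e-04 m²
R_2 = (1.60×10^-8)(3960)/(6.605e-04) = 0.09592 Ω
Seg 3: A = 311 mm² = 3.110e-04 m²
R_3 = (2.61×10^-8)(3950)/(3.110e-04) = 0.3315 Ω
R_total = R_1 + R_2 + R_3 = 0.447 Ω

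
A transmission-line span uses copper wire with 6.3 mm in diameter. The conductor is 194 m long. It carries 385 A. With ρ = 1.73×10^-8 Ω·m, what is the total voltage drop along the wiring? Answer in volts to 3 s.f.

A = π(d/2)² = π(3.1500e-03 m)² = 3.117e-05 m²
R = ρL/A = (1.73×10^-8)(194)/(3.117e-05) = 0.1077 Ω
V = IR = 385 × 0.1077 = 41.5 V

41.5 V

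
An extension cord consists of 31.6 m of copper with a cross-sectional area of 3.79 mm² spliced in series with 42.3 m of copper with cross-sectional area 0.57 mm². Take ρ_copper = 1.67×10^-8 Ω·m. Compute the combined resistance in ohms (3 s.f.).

1.38 Ω

Segment 1: A = 3.79 mm² = 3.790e-06 m²
R₁ = ρL/A = (1.67×10^-8)(31.6)/(3.790e-06) = 0.1392 Ω
Segment 2: A = 0.57 mm² = 5.700e-07 m²
R₂ = (1.67×10^-8)(42.3)/(5.700e-07) = 1.239 Ω
R = R₁ + R₂ = 1.38 Ω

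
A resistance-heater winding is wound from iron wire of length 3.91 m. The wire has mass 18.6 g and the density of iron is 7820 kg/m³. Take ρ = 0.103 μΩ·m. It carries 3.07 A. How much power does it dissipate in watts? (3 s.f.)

ρ = 0.103 μΩ·m = 1.03×10^-7 Ω·m
A = m/(density·L) = 0.0186/(7820×3.91) = 6.0832e-07 m²
R = ρL/A = (1.03×10^-7)(3.91)/(6.0832e-07) = 0.662 Ω
P = I²R = (3.07)² × 0.662 = 6.24 W

6.24 W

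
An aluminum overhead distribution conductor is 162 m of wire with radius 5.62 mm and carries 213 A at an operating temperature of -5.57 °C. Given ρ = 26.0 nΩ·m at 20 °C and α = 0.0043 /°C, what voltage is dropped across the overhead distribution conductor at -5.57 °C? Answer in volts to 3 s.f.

8.05 V

ρ = 26.0 nΩ·m = 2.60×10^-8 Ω·m
A = πr² = π(5.6200e-03 m)² = 9.923e-05 m²
R₍20₎ = ρL/A = (2.60×10^-8)(162)/(9.923e-05) = 0.04245 Ω
R₍-5.57₎ = R₍20₎(1 + αΔT) = 0.04245 × (1 + 0.0043×-25.6) = 0.03778 Ω
V = IR = 213 × 0.03778 = 8.05 V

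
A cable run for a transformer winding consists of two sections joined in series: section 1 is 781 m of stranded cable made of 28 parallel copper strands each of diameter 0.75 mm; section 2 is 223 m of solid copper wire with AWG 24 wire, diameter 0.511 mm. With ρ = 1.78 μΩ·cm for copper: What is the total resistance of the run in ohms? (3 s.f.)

ρ = 1.78 μΩ·cm = 1.78×10^-8 Ω·m
Section 1: A_strand = π(3.7500e-04)² = 4.418e-07 m²; R₁ = ρL/(N·A_s) = (1.78×10^-8)(781)/(28×4.418e-07) = 1.124 Ω
Section 2: A = π(0.511/2 mm)² = π(2.5550e-04 m)² = 2.051e-07 m²
R₂ = (1.78×10^-8)(223)/(2.051e-07) = 19.36 Ω
R = R₁ + R₂ = 20.5 Ω

20.5 Ω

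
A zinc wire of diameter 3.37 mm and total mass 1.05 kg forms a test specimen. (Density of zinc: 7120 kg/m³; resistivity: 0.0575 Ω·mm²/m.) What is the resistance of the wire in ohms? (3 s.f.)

ρ = 0.0575 Ω·mm²/m = 5.75×10^-8 Ω·m
A = π(d/2)² = π(1.6850e-03 m)² = 8.9197e-06 m²
L = m/(density·A) = 1.05/(7120×8.9197e-06) = 16.53 m
R = ρL/A = (5.75×10^-8)(16.53)/(8.9197e-06) = 0.107 Ω

0.107 Ω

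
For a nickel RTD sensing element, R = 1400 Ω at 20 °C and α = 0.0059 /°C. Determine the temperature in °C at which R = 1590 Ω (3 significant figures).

43.0 °C

R = R₀(1 + α(T − T₀)) ⇒ T = T₀ + (R/R₀ − 1)/α
T = 20 + (1590/1400 − 1)/0.0059 = 20 + (0.1357)/0.0059 = 43.0 °C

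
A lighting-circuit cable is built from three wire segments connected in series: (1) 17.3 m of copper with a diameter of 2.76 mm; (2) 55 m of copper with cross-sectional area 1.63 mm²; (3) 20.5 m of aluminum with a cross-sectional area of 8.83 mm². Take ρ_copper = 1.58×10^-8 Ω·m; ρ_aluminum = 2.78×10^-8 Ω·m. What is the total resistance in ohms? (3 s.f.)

0.643 Ω

Seg 1: A = π(d/2)² = π(1.3800e-03 m)² = 5.983e-06 m²
R_1 = (1.58×10^-8)(17.3)/(5.983e-06) = 0.04569 Ω
Seg 2: A = 1.63 mm² = 1.630e-06 m²
R_2 = (1.58×10^-8)(55)/(1.630e-06) = 0.5331 Ω
Seg 3: A = 8.83 mm² = 8.830e-06 m²
R_3 = (2.78×10^-8)(20.5)/(8.830e-06) = 0.06454 Ω
R_total = R_1 + R_2 + R_3 = 0.643 Ω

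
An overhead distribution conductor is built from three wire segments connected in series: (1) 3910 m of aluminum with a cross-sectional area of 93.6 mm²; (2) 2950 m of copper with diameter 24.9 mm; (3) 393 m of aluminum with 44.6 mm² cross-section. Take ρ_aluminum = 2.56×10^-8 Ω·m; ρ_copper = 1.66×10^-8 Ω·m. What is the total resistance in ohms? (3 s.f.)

Seg 1: A = 93.6 mm² = 9.360e-05 m²
R_1 = (2.56×10^-8)(3910)/(9.360e-05) = 1.069 Ω
Seg 2: A = π(d/2)² = π(1.2450e-02 m)² = 4.870e-04 m²
R_2 = (1.66×10^-8)(2950)/(4.870e-04) = 0.1006 Ω
Seg 3: A = 44.6 mm² = 4.460e-05 m²
R_3 = (2.56×10^-8)(393)/(4.460e-05) = 0.2256 Ω
R_total = R_1 + R_2 + R_3 = 1.40 Ω

1.40 Ω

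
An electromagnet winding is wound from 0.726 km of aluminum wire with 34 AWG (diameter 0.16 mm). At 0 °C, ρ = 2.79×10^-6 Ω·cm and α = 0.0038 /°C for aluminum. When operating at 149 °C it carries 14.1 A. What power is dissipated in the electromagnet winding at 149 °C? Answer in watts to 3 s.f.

3.14×10^5 W

ρ = 2.79×10^-6 Ω·cm = 2.79×10^-8 Ω·m
A = π(0.16/2 mm)² = π(8.0000e-05 m)² = 2.011e-08 m²
R₍0₎ = ρL/A = (2.79×10^-8)(726)/(2.011e-08) = 1007 Ω
R₍149₎ = R₍0₎(1 + αΔT) = 1007 × (1 + 0.0038×149) = 1578 Ω
P = I²R = (14.1)² × 1578 = 3.14×10^5 W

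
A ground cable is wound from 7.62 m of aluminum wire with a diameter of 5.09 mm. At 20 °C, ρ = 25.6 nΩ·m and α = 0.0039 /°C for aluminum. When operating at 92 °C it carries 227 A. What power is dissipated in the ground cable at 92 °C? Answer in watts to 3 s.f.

ρ = 25.6 nΩ·m = 2.56×10^-8 Ω·m
A = π(d/2)² = π(2.5450e-03 m)² = 2.035e-05 m²
R₍20₎ = ρL/A = (2.56×10^-8)(7.62)/(2.035e-05) = 0.009587 Ω
R₍92₎ = R₍20₎(1 + αΔT) = 0.009587 × (1 + 0.0039×72) = 0.01228 Ω
P = I²R = (227)² × 0.01228 = 633 W

633 W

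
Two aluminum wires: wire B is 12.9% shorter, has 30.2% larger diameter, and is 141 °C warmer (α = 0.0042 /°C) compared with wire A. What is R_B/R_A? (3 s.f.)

0.818

R ∝ ρL/d² with ρ ∝ (1+αΔT), so R_B/R_A = (1 − 12.9/100) × (1 + 30.2/100)⁻² × (1 + 0.0042×141)
= 0.871 × 0.5899 × 1.592 = 0.818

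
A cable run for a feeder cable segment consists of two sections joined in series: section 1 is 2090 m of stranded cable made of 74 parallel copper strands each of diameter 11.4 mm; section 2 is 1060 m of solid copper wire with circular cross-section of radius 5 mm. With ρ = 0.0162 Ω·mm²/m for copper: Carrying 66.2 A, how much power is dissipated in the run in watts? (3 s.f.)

978 W

ρ = 0.0162 Ω·mm²/m = 1.62×10^-8 Ω·m
Section 1: A_strand = π(5.7000e-03)² = 1.021e-04 m²; R₁ = ρL/(N·A_s) = (1.62×10^-8)(2090)/(74×1.021e-04) = 0.004483 Ω
Section 2: A = πr² = π(5.0000e-03 m)² = 7.854e-05 m²
R₂ = (1.62×10^-8)(1060)/(7.854e-05) = 0.2186 Ω
R = R₁ + R₂ = 0.2231 Ω
P = I²R = (66.2)² × 0.2231 = 978 W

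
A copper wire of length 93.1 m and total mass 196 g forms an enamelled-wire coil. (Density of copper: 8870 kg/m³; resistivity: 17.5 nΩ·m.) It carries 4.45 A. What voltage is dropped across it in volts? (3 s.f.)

30.5 V

ρ = 17.5 nΩ·m = 1.75×10^-8 Ω·m
A = m/(density·L) = 0.196/(8870×93.1) = 2.3735e-07 m²
R = ρL/A = (1.75×10^-8)(93.1)/(2.3735e-07) = 6.864 Ω
V = IR = 4.45 × 6.864 = 30.5 V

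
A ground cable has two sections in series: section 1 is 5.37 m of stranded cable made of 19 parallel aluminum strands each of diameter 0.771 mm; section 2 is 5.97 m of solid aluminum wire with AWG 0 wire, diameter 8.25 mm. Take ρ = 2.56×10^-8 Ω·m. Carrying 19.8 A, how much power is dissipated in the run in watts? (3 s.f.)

7.20 W

Section 1: A_strand = π(3.8550e-04)² = 4.669e-07 m²; R₁ = ρL/(N·A_s) = (2.56×10^-8)(5.37)/(19×4.669e-07) = 0.0155 Ω
Section 2: A = π(8.25/2 mm)² = π(4.1250e-03 m)² = 5.346e-05 m²
R₂ = (2.56×10^-8)(5.97)/(5.346e-05) = 0.002859 Ω
R = R₁ + R₂ = 0.01836 Ω
P = I²R = (19.8)² × 0.01836 = 7.20 W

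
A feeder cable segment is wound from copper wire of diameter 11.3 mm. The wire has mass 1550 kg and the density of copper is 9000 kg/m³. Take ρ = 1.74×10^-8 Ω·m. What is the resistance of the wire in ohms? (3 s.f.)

0.298 Ω

A = π(d/2)² = π(5.6500e-03 m)² = 1.0029e-04 m²
L = m/(density·A) = 1550/(9000×1.0029e-04) = 1717 m
R = ρL/A = (1.74×10^-8)(1717)/(1.0029e-04) = 0.298 Ω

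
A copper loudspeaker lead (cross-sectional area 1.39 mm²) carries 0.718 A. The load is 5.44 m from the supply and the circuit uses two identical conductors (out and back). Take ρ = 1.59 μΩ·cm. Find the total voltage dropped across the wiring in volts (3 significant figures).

ρ = 1.59 μΩ·cm = 1.59×10^-8 Ω·m
A = 1.39 mm² = 1.390e-06 m²
Total conductor length (both ways) L = 2 × 5.44 = 10.88 m
R = ρL/A = (1.59×10^-8)(10.88)/(1.390e-06) = 0.1245 Ω
V = IR = 0.718 × 0.1245 = 0.0894 V

0.0894 V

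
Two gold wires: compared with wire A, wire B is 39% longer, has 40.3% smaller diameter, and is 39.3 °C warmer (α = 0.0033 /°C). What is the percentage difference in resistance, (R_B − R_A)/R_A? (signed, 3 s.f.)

341%

R ∝ ρL/d² with ρ ∝ (1+αΔT), so R_B/R_A = (1 + 39/100) × (1 − 40.3/100)⁻² × (1 + 0.0033×39.3)
= 1.39 × 2.806 × 1.13 = 4.406
(R_B − R_A)/R_A = 4.406 − 1 = 341%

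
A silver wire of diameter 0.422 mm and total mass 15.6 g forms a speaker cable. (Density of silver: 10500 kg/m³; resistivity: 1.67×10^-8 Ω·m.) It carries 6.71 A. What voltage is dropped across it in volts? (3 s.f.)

A = π(d/2)² = π(2.1100e-04 m)² = 1.3987e-07 m²
L = m/(density·A) = 0.0156/(10500×1.3987e-07) = 10.62 m
R = ρL/A = (1.67×10^-8)(10.62)/(1.3987e-07) = 1.268 Ω
V = IR = 6.71 × 1.268 = 8.51 V

8.51 V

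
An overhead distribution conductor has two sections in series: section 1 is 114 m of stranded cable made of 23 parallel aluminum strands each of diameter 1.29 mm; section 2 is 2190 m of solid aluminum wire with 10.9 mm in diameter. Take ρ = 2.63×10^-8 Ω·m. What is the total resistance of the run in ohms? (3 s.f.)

0.717 Ω

Section 1: A_strand = π(6.4500e-04)² = 1.307e-06 m²; R₁ = ρL/(N·A_s) = (2.63×10^-8)(114)/(23×1.307e-06) = 0.09974 Ω
Section 2: A = π(d/2)² = π(5.4500e-03 m)² = 9.331e-05 m²
R₂ = (2.63×10^-8)(2190)/(9.331e-05) = 0.6172 Ω
R = R₁ + R₂ = 0.717 Ω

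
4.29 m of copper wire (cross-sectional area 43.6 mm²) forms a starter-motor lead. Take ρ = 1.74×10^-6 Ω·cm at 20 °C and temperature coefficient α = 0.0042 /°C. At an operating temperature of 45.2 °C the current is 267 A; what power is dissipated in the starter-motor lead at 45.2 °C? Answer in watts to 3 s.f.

135 W

ρ = 1.74×10^-6 Ω·cm = 1.74×10^-8 Ω·m
A = 43.6 mm² = 4.360e-05 m²
R₍20₎ = ρL/A = (1.74×10^-8)(4.29)/(4.360e-05) = 0.001712 Ω
R₍45.2₎ = R₍20₎(1 + αΔT) = 0.001712 × (1 + 0.0042×25.2) = 0.001893 Ω
P = I²R = (267)² × 0.001893 = 135 W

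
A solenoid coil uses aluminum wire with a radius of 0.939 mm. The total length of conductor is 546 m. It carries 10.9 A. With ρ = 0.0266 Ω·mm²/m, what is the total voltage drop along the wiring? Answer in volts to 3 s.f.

ρ = 0.0266 Ω·mm²/m = 2.66×10^-8 Ω·m
A = πr² = π(9.3900e-04 m)² = 2.770e-06 m²
R = ρL/A = (2.66×10^-8)(546)/(2.770e-06) = 5.243 Ω
V = IR = 10.9 × 5.243 = 57.2 V

57.2 V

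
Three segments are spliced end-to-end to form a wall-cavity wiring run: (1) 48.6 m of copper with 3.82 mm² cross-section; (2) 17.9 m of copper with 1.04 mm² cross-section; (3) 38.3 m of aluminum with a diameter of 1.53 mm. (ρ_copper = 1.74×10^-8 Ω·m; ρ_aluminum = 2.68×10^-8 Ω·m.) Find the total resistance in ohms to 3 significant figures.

Seg 1: A = 3.82 mm² = 3.820e-06 m²
R_1 = (1.74×10^-8)(48.6)/(3.820e-06) = 0.2214 Ω
Seg 2: A = 1.04 mm² = 1.040e-06 m²
R_2 = (1.74×10^-8)(17.9)/(1.040e-06) = 0.2995 Ω
Seg 3: A = π(d/2)² = π(7.6500e-04 m)² = 1.839e-06 m²
R_3 = (2.68×10^-8)(38.3)/(1.839e-06) = 0.5583 Ω
R_total = R_1 + R_2 + R_3 = 1.08 Ω

1.08 Ω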